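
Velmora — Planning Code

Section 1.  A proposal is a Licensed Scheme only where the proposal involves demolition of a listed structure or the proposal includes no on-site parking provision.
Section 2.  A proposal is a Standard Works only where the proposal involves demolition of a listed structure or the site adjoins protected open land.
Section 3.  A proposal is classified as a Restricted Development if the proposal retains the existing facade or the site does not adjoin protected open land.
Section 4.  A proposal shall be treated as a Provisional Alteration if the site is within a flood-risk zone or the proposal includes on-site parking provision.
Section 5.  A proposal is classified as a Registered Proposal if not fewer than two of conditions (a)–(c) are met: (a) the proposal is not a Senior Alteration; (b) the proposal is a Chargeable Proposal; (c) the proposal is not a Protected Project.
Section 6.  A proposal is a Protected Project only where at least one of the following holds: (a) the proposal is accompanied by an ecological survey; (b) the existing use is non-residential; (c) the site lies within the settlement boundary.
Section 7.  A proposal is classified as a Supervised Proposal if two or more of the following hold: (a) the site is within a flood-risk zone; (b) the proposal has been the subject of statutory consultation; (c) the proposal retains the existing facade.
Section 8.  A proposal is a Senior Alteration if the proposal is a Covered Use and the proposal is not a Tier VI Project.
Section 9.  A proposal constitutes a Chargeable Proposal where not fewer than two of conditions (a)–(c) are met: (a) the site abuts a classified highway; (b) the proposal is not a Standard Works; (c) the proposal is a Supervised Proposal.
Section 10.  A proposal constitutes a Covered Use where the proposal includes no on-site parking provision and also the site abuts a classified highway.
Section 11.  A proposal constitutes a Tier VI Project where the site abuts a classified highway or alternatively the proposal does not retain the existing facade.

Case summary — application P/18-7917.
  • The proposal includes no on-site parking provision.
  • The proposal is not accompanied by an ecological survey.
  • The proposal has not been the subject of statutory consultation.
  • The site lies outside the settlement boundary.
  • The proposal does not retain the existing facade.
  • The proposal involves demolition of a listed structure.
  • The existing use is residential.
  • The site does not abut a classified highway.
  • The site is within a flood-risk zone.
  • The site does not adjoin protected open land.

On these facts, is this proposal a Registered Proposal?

Under section 10: the proposal includes no on-site parking provision? yes; and the site abuts a classified highway? no. So the proposal is not a Covered Use.
Under section 11: the site abuts a classified highway? no; or the proposal does not retain the existing facade? yes. So the proposal is a Tier VI Project.
Under section 8: Covered Use (section 10)? no; and not a Tier VI Project (section 11)? no. So the proposal is not a Senior Alteration.
Under section 2: the proposal involves demolition of a listed structure? yes; or the site adjoins protected open land? no. So the proposal is a Standard Works.
Under section 7: the site is within a flood-risk zone? yes; the proposal has been the subject of statutory consultation? no; the proposal retains the existing facade? no — 1 of 3 hold (need ≥2) → not satisfied.
Under section 9: the site abuts a classified highway? no; not a Standard Works (section 2)? no; Supervised Proposal (section 7)? no — 0 of 3 hold (need ≥2) → not satisfied.
Under section 6: the proposal is accompanied by an ecological survey? no; or the existing use is non-residential? no; or the site lies within the settlement boundary? no. So the proposal is not a Protected Project.
Under section 5: not a Senior Alteration (section 8)? yes; Chargeable Proposal (section 9)? no; not a Protected Project (section 6)? yes — 2 of 3 hold (need ≥2) → satisfied.

Yes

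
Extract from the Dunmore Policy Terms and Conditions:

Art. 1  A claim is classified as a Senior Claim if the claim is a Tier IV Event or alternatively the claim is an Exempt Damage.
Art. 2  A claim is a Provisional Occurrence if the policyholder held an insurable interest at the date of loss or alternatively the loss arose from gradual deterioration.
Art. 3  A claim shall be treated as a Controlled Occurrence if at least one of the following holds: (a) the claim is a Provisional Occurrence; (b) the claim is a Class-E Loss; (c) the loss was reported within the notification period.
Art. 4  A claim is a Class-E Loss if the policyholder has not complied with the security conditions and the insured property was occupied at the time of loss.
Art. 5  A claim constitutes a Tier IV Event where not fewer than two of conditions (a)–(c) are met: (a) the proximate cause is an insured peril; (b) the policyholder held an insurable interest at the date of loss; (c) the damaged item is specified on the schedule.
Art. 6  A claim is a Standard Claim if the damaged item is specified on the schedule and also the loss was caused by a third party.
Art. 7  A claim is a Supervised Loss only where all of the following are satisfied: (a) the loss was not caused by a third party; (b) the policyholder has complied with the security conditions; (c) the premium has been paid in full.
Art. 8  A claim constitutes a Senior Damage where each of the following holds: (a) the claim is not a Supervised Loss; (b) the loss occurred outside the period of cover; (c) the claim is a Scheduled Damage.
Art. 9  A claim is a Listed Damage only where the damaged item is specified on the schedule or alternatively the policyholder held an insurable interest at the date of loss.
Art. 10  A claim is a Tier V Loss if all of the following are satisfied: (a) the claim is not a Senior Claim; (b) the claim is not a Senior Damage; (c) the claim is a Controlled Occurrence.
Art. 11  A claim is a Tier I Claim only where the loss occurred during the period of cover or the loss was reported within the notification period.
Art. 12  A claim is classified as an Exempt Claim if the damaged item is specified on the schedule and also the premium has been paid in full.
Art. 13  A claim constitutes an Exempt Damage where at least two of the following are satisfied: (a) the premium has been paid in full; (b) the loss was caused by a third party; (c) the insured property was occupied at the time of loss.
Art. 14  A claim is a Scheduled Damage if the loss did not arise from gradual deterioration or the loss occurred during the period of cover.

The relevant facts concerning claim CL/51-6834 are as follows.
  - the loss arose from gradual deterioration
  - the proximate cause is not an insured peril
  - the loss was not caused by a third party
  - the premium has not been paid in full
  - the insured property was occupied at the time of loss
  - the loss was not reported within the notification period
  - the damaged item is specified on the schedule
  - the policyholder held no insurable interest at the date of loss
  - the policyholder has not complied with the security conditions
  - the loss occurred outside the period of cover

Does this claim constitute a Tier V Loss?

Under article 5: the proximate cause is an insured peril? no; the policyholder held an insurable interest at the date of loss? no; the damaged item is specified on the schedule? yes — 1 of 3 hold (need ≥2) → not satisfied.
Under article 13: the premium has been paid in full? no; the loss was caused by a third party? no; the insured property was occupied at the time of loss? yes — 1 of 3 hold (need ≥2) → not satisfied.
Under article 1: Tier IV Event (article 5)? no; or Exempt Damage (article 13)? no. So the claim is not a Senior Claim.
Under article 7: the loss was not caused by a third party? yes; and the policyholder has complied with the security conditions? no; and the premium has been paid in full? no. So the claim is not a Supervised Loss.
Under article 14: the loss did not arise from gradual deterioration? no; or the loss occurred during the period of cover? no. So the claim is not a Scheduled Damage.
Under article 8: not a Supervised Loss (article 7)? yes; and the loss occurred outside the period of cover? yes; and Scheduled Damage (article 14)? no. So the claim is not a Senior Damage.
Under article 2: the policyholder held an insurable interest at the date of loss? no; or the loss arose from gradual deterioration? yes. So the claim is a Provisional Occurrence.
Under article 4: the policyholder has not complied with the security conditions? yes; and the insured property was occupied at the time of loss? yes. So the claim is a Class-E Loss.
Under article 3: Provisional Occurrence (article 2)? yes; or Class-E Loss (article 4)? yes; or the loss was reported within the notification period? no. So the claim is a Controlled Occurrence.
Under article 10: not a Senior Claim (article 1)? yes; and not a Senior Damage (article 8)? yes; and Controlled Occurrence (article 3)? yes. So the claim is a Tier V Loss.

Yes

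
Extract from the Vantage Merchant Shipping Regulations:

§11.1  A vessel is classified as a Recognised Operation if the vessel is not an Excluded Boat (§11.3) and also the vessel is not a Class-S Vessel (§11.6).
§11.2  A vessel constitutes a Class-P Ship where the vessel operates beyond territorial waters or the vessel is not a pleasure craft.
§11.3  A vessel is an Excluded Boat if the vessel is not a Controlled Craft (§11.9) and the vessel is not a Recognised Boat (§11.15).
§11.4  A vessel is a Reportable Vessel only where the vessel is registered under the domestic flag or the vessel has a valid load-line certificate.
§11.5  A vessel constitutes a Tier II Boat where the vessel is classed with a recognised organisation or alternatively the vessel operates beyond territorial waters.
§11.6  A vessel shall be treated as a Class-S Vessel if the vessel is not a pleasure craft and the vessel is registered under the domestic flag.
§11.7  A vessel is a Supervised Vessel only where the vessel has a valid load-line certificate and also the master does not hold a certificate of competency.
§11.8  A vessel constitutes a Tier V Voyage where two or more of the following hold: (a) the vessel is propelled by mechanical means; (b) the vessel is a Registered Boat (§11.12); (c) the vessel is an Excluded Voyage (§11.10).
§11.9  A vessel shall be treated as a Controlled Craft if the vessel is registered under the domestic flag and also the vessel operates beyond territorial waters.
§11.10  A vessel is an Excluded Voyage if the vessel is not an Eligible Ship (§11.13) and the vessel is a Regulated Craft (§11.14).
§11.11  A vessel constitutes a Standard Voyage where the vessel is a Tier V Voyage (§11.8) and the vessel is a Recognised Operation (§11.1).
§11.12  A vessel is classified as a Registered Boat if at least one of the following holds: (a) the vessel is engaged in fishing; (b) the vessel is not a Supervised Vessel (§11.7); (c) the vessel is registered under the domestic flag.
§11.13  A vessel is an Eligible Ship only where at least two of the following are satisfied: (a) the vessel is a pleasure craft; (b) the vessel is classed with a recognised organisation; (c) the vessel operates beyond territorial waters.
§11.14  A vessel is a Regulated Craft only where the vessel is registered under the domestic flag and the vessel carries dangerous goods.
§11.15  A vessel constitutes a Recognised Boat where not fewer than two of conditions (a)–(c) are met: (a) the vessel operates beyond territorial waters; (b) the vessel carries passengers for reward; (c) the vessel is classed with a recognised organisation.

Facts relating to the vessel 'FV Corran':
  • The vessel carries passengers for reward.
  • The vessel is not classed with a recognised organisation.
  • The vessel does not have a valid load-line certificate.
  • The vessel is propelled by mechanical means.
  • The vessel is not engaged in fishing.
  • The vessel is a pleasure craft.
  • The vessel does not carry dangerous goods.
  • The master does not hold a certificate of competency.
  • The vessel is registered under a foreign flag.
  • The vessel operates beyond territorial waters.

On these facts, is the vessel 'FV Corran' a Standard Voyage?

Under §11.7: the vessel has a valid load-line certificate? no; and the master does not hold a certificate of competency? yes. So the vessel is not a Supervised Vessel.
Under §11.12: the vessel is engaged in fishing? no; or not a Supervised Vessel (§11.7)? yes; or the vessel is registered under the domestic flag? no. So the vessel is a Registered Boat.
Under §11.13: the vessel is a pleasure craft? yes; the vessel is classed with a recognised organisation? no; the vessel operates beyond territorial waters? yes — 2 of 3 hold (need ≥2) → satisfied.
Under §11.14: the vessel is registered under the domestic flag? no; and the vessel carries dangerous goods? no. So the vessel is not a Regulated Craft.
Under §11.10: not an Eligible Ship (§11.13)? no; and Regulated Craft (§11.14)? no. So the vessel is not an Excluded Voyage.
Under §11.8: the vessel is propelled by mechanical means? yes; Registered Boat (§11.12)? yes; Excluded Voyage (§11.10)? no — 2 of 3 hold (need ≥2) → satisfied.
Under §11.9: the vessel is registered under the domestic flag? no; and the vessel operates beyond territorial waters? yes. So the vessel is not a Controlled Craft.
Under §11.15: the vessel operates beyond territorial waters? yes; the vessel carries passengers for reward? yes; the vessel is classed with a recognised organisation? no — 2 of 3 hold (need ≥2) → satisfied.
Under §11.3: not a Controlled Craft (§11.9)? yes; and not a Recognised Boat (§11.15)? no. So the vessel is not an Excluded Boat.
Under §11.6: the vessel is not a pleasure craft? no; and the vessel is registered under the domestic flag? no. So the vessel is not a Class-S Vessel.
Under §11.1: not an Excluded Boat (§11.3)? yes; and not a Class-S Vessel (§11.6)? yes. So the vessel is a Recognised Operation.
Under §11.11: Tier V Voyage (§11.8)? yes; and Recognised Operation (§11.1)? yes. So the vessel is a Standard Voyage.

Yes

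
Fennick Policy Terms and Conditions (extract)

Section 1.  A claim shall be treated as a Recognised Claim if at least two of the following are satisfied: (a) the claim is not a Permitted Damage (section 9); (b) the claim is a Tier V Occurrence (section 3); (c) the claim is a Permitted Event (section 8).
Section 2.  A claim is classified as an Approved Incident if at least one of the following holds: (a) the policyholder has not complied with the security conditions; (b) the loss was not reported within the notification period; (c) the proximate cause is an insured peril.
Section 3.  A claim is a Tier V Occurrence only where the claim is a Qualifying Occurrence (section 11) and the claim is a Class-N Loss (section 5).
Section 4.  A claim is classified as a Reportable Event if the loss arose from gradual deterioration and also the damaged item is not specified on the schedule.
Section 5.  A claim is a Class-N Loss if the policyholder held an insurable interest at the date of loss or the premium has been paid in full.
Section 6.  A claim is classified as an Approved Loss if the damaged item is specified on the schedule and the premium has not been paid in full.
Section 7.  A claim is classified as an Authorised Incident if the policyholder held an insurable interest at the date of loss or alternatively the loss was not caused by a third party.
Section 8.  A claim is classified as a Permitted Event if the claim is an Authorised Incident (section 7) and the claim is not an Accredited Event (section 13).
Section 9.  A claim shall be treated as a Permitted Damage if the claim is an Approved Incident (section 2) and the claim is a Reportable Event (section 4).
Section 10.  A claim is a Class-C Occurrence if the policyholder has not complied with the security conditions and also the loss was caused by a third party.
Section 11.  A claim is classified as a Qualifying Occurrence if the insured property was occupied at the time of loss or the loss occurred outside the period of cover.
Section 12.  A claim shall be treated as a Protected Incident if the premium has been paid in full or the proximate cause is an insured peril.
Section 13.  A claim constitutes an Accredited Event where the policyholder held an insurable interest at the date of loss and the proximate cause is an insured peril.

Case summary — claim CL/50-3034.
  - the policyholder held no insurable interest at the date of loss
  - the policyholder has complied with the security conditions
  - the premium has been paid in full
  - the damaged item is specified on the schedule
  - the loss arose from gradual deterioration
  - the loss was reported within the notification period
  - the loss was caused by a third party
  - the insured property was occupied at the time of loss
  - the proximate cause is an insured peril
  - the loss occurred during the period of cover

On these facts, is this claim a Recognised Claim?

Yes

section 2 — Approved Incident: [the policyholder has not complied with the security conditions? no] OR [the loss was not reported within the notification period? no] OR [the proximate cause is an insured peril? yes] → satisfied.
section 4 — Reportable Event: [the loss arose from gradual deterioration? yes] AND [the damaged item is not specified on the schedule? no] → not satisfied.
section 9 — Permitted Damage: [Approved Incident (section 2)? yes] AND [Reportable Event (section 4)? no] → not satisfied.
section 11 — Qualifying Occurrence: [the insured property was occupied at the time of loss? yes] OR [the loss occurred outside the period of cover? no] → satisfied.
section 5 — Class-N Loss: [the policyholder held an insurable interest at the date of loss? no] OR [the premium has been paid in full? yes] → satisfied.
section 3 — Tier V Occurrence: [Qualifying Occurrence (section 11)? yes] AND [Class-N Loss (section 5)? yes] → satisfied.
section 7 — Authorised Incident: [the policyholder held an insurable interest at the date of loss? no] OR [the loss was not caused by a third party? no] → not satisfied.
section 13 — Accredited Event: [the policyholder held an insurable interest at the date of loss? no] AND [the proximate cause is an insured peril? yes] → not satisfied.
section 8 — Permitted Event: [Authorised Incident (section 7)? no] AND [not an Accredited Event (section 13)? yes] → not satisfied.
section 1 — Recognised Claim: not a Permitted Damage (section 9)? yes; Tier V Occurrence (section 3)? yes; Permitted Event (section 8)? no — 2 of 3 hold (need ≥2) → satisfied.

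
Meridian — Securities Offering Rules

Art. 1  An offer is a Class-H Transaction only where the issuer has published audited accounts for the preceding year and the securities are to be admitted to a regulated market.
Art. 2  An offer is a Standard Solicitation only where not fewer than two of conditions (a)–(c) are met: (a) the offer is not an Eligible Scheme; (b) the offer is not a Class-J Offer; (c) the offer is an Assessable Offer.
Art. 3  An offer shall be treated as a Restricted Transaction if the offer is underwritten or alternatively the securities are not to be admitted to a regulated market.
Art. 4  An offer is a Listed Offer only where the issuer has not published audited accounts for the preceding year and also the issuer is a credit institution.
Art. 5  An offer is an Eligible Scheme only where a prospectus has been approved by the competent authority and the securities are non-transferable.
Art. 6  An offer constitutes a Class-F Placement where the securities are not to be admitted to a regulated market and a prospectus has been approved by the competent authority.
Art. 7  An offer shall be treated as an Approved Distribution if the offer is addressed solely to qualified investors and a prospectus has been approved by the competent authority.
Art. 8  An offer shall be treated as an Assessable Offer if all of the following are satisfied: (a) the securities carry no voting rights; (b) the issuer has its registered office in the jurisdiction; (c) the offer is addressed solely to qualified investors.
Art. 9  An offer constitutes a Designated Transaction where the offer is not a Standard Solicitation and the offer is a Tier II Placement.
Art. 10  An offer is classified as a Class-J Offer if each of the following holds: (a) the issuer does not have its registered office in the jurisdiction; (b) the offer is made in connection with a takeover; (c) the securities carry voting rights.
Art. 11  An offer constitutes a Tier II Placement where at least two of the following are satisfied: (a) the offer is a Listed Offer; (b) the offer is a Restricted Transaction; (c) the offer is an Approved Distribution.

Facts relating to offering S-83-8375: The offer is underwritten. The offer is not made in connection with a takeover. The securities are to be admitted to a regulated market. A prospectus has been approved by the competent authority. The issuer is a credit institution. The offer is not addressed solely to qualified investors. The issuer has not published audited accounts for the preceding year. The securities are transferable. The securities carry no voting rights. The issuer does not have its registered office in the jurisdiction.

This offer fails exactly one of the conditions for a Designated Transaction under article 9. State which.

Standard Solicitation

Under article 5: a prospectus has been approved by the competent authority? yes; and the securities are non-transferable? no. So the offer is not an Eligible Scheme.
Under article 10: the issuer does not have its registered office in the jurisdiction? yes; and the offer is made in connection with a takeover? no; and the securities carry voting rights? no. So the offer is not a Class-J Offer.
Under article 8: the securities carry no voting rights? yes; and the issuer has its registered office in the jurisdiction? no; and the offer is addressed solely to qualified investors? no. So the offer is not an Assessable Offer.
Under article 2: not an Eligible Scheme (article 5)? yes; not a Class-J Offer (article 10)? yes; Assessable Offer (article 8)? no — 2 of 3 hold (need ≥2) → satisfied.
Under article 4: the issuer has not published audited accounts for the preceding year? yes; and the issuer is a credit institution? yes. So the offer is a Listed Offer.
Under article 3: the offer is underwritten? yes; or the securities are not to be admitted to a regulated market? no. So the offer is a Restricted Transaction.
Under article 7: the offer is addressed solely to qualified investors? no; and a prospectus has been approved by the competent authority? yes. So the offer is not an Approved Distribution.
Under article 11: Listed Offer (article 4)? yes; Restricted Transaction (article 3)? yes; Approved Distribution (article 7)? no — 2 of 3 hold (need ≥2) → satisfied.
Under article 9: not a Standard Solicitation (article 2)? no; and Tier II Placement (article 11)? yes. So the offer is not a Designated Transaction.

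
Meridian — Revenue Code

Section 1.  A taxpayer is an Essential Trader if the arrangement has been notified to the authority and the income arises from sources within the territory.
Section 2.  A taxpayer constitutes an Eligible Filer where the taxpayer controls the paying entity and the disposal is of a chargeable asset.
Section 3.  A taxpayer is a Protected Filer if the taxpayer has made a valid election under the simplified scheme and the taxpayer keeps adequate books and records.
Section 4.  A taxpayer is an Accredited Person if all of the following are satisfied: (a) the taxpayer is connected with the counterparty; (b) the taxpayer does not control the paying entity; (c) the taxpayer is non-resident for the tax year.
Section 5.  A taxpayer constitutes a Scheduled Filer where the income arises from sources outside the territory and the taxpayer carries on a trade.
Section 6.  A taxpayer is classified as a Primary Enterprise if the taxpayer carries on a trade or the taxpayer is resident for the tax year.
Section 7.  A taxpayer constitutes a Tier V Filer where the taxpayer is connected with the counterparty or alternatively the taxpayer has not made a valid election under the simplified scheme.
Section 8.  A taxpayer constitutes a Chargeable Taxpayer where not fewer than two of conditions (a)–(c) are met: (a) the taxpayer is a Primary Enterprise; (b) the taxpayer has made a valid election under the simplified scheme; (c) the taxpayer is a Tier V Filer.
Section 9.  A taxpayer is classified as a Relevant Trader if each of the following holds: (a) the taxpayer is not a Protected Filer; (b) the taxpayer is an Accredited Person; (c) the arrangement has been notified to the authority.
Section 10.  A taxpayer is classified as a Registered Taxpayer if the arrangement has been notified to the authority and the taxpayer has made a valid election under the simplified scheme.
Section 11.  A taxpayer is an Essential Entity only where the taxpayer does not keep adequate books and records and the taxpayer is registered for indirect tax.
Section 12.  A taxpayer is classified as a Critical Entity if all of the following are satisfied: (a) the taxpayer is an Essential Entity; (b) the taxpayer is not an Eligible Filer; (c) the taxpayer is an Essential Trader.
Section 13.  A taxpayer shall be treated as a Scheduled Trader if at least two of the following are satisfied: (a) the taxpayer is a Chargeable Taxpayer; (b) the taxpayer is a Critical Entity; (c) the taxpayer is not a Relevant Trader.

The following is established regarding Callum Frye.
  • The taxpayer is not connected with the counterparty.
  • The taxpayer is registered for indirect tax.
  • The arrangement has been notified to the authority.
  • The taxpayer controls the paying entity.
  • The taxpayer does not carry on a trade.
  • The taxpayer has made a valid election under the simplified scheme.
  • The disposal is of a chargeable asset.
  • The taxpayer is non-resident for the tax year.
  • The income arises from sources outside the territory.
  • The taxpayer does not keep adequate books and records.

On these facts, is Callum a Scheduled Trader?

No

Under section 6: the taxpayer carries on a trade? no; or the taxpayer is resident for the tax year? no. So the taxpayer is not a Primary Enterprise.
Under section 7: the taxpayer is connected with the counterparty? no; or the taxpayer has not made a valid election under the simplified scheme? no. So the taxpayer is not a Tier V Filer.
Under section 8: Primary Enterprise (section 6)? no; the taxpayer has made a valid election under the simplified scheme? yes; Tier V Filer (section 7)? no — 1 of 3 hold (need ≥2) → not satisfied.
Under section 11: the taxpayer does not keep adequate books and records? yes; and the taxpayer is registered for indirect tax? yes. So the taxpayer is an Essential Entity.
Under section 2: the taxpayer controls the paying entity? yes; and the disposal is of a chargeable asset? yes. So the taxpayer is an Eligible Filer.
Under section 1: the arrangement has been notified to the authority? yes; and the income arises from sources within the territory? no. So the taxpayer is not an Essential Trader.
Under section 12: Essential Entity (section 11)? yes; and not an Eligible Filer (section 2)? no; and Essential Trader (section 1)? no. So the taxpayer is not a Critical Entity.
Under section 3: the taxpayer has made a valid election under the simplified scheme? yes; and the taxpayer keeps adequate books and records? no. So the taxpayer is not a Protected Filer.
Under section 4: the taxpayer is connected with the counterparty? no; and the taxpayer does not control the paying entity? no; and the taxpayer is non-resident for the tax year? yes. So the taxpayer is not an Accredited Person.
Under section 9: not a Protected Filer (section 3)? yes; and Accredited Person (section 4)? no; and the arrangement has been notified to the authority? yes. So the taxpayer is not a Relevant Trader.
Under section 13: Chargeable Taxpayer (section 8)? no; Critical Entity (section 12)? no; not a Relevant Trader (section 9)? yes — 1 of 3 hold (need ≥2) → not satisfied.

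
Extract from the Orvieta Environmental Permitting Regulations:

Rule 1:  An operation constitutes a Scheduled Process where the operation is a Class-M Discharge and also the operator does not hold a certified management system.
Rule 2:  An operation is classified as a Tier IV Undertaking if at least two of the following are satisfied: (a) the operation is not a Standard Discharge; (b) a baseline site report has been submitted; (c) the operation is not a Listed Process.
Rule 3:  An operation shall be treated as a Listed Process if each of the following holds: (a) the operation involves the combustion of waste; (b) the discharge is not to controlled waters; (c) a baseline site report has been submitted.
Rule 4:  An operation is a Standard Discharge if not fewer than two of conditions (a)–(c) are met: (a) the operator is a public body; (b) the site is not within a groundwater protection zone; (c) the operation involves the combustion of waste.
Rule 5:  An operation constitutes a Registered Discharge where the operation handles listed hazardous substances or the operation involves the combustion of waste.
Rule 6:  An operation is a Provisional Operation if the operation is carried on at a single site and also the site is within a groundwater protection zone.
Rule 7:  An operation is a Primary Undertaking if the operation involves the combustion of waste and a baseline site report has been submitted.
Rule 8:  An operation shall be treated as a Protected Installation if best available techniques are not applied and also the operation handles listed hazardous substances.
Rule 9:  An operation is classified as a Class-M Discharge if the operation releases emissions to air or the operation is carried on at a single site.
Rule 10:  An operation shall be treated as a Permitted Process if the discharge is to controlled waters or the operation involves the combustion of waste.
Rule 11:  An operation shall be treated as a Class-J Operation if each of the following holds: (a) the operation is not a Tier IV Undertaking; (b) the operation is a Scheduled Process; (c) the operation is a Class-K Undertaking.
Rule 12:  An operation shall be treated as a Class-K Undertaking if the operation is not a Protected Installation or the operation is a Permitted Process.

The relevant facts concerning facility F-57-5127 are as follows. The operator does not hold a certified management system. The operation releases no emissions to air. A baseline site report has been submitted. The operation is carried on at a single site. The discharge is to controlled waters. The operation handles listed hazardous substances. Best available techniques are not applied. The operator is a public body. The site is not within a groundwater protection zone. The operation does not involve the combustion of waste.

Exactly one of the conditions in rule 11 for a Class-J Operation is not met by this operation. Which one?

Tier IV Undertaking

Under rule 4: the operator is a public body? yes; the site is not within a groundwater protection zone? yes; the operation involves the combustion of waste? no — 2 of 3 hold (need ≥2) → satisfied.
Under rule 3: the operation involves the combustion of waste? no; and the discharge is not to controlled waters? no; and a baseline site report has been submitted? yes. So the operation is not a Listed Process.
Under rule 2: not a Standard Discharge (rule 4)? no; a baseline site report has been submitted? yes; not a Listed Process (rule 3)? yes — 2 of 3 hold (need ≥2) → satisfied.
Under rule 9: the operation releases emissions to air? no; or the operation is carried on at a single site? yes. So the operation is a Class-M Discharge.
Under rule 1: Class-M Discharge (rule 9)? yes; and the operator does not hold a certified management system? yes. So the operation is a Scheduled Process.
Under rule 8: best available techniques are not applied? yes; and the operation handles listed hazardous substances? yes. So the operation is a Protected Installation.
Under rule 10: the discharge is to controlled waters? yes; or the operation involves the combustion of waste? no. So the operation is a Permitted Process.
Under rule 12: not a Protected Installation (rule 8)? no; or Permitted Process (rule 10)? yes. So the operation is a Class-K Undertaking.
Under rule 11: not a Tier IV Undertaking (rule 2)? no; and Scheduled Process (rule 1)? yes; and Class-K Undertaking (rule 12)? yes. So the operation is not a Class-J Operation.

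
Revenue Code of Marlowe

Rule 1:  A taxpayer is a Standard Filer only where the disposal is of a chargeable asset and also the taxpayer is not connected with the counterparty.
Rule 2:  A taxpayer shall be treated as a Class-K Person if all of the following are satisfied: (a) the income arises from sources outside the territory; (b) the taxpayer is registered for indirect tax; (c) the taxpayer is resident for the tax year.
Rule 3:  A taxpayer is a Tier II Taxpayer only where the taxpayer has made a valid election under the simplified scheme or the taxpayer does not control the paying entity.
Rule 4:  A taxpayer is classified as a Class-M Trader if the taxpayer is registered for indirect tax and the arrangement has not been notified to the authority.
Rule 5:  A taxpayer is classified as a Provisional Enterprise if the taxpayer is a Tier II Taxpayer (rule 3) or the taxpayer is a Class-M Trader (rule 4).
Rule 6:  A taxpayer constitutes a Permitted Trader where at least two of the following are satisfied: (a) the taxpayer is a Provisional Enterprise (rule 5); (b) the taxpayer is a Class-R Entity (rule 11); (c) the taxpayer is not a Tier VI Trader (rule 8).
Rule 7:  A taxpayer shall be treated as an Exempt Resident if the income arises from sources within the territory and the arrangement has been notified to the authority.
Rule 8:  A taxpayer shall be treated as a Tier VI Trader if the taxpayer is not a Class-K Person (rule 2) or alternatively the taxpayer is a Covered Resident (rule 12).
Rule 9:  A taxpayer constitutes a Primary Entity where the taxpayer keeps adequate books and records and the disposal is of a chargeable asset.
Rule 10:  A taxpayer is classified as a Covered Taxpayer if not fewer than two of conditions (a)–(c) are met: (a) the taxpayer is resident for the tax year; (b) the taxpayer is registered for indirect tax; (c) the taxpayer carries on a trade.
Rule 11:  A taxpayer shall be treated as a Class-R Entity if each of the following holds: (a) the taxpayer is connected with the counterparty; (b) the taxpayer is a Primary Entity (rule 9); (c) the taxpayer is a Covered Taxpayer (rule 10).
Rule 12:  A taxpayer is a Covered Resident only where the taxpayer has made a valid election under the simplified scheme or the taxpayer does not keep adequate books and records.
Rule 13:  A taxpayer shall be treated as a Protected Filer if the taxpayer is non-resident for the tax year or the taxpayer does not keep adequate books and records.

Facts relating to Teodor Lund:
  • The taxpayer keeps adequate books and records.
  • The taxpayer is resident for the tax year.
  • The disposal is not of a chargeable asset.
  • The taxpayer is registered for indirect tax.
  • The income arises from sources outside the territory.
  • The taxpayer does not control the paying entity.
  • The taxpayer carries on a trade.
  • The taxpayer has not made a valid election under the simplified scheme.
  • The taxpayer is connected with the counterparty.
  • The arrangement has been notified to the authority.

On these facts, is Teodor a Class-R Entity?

No

Under rule 9: the taxpayer keeps adequate books and records? yes; and the disposal is of a chargeable asset? no. So the taxpayer is not a Primary Entity.
Under rule 10: the taxpayer is resident for the tax year? yes; the taxpayer is registered for indirect tax? yes; the taxpayer carries on a trade? yes — 3 of 3 hold (need ≥2) → satisfied.
Under rule 11: the taxpayer is connected with the counterparty? yes; and Primary Entity (rule 9)? no; and Covered Taxpayer (rule 10)? yes. So the taxpayer is not a Class-R Entity.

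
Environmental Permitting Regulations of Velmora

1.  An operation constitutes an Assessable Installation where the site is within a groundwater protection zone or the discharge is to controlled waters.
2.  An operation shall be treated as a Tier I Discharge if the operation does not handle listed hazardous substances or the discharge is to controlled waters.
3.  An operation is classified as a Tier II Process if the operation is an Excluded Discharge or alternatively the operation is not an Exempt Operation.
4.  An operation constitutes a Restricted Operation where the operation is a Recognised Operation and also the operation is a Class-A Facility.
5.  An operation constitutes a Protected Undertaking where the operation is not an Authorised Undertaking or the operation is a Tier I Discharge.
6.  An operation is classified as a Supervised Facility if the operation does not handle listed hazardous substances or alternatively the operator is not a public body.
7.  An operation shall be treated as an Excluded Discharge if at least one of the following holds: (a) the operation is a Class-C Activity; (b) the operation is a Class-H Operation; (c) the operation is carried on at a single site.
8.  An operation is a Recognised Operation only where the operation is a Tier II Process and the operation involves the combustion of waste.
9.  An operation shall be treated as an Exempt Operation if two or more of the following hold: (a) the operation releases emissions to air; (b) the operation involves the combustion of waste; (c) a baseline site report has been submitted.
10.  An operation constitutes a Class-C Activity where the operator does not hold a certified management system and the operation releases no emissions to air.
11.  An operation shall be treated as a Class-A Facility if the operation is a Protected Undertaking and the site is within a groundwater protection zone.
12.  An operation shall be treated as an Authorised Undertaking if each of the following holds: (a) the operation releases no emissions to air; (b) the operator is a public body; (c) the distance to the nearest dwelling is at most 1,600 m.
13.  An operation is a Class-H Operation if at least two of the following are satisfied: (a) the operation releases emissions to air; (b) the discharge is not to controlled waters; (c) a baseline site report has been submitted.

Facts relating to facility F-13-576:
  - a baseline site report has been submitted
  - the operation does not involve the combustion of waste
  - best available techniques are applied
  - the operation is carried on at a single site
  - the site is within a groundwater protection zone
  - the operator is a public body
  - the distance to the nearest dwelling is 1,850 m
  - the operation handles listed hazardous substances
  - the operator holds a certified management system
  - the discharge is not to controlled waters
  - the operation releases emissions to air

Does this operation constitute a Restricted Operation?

paragraph 10 — Class-C Activity: [the operator does not hold a certified management system? no] AND [the operation releases no emissions to air? no] → not satisfied.
paragraph 13 — Class-H Operation: the operation releases emissions to air? yes; the discharge is not to controlled waters? yes; a baseline site report has been submitted? yes — 3 of 3 hold (need ≥2) → satisfied.
paragraph 7 — Excluded Discharge: [Class-C Activity (paragraph 10)? no] OR [Class-H Operation (paragraph 13)? yes] OR [the operation is carried on at a single site? yes] → satisfied.
paragraph 9 — Exempt Operation: the operation releases emissions to air? yes; the operation involves the combustion of waste? no; a baseline site report has been submitted? yes — 2 of 3 hold (need ≥2) → satisfied.
paragraph 3 — Tier II Process: [Excluded Discharge (paragraph 7)? yes] OR [not an Exempt Operation (paragraph 9)? no] → satisfied.
paragraph 8 — Recognised Operation: [Tier II Process (paragraph 3)? yes] AND [the operation involves the combustion of waste? no] → not satisfied.
paragraph 12 — Authorised Undertaking: [the operation releases no emissions to air? no] AND [the operator is a public body? yes] AND [distance to the nearest dwelling: 1,850 m ≤ 1,600 m? no] → not satisfied.
paragraph 2 — Tier I Discharge: [the operation does not handle listed hazardous substances? no] OR [the discharge is to controlled waters? no] → not satisfied.
paragraph 5 — Protected Undertaking: [not an Authorised Undertaking (paragraph 12)? yes] OR [Tier I Discharge (paragraph 2)? no] → satisfied.
paragraph 11 — Class-A Facility: [Protected Undertaking (paragraph 5)? yes] AND [the site is within a groundwater protection zone? yes] → satisfied.
paragraph 4 — Restricted Operation: [Recognised Operation (paragraph 8)? no] AND [Class-A Facility (paragraph 11)? yes] → not satisfied.

No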